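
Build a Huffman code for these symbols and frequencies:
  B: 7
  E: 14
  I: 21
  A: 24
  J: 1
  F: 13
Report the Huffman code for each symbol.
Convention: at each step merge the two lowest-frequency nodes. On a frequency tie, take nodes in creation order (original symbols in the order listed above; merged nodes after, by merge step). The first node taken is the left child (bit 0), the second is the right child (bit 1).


Huffman tree construction:
Step 1: Merge J(1) + B(7) = 8
Step 2: Merge (J+B)(8) + F(13) = 21
Step 3: Merge E(14) + I(21) = 35
Step 4: Merge ((J+B)+F)(21) + A(24) = 45
Step 5: Merge (E+I)(35) + (((J+B)+F)+A)(45) = 80
Read each symbol's code off the tree from the root (left child = 0, right child = 1).

Codes:
  B: 1001 (length 4)
  E: 00 (length 2)
  I: 01 (length 2)
  A: 11 (length 2)
  J: 1000 (length 4)
  F: 101 (length 3)
Average code length: 189/80 = 2.3625 bits/symbol


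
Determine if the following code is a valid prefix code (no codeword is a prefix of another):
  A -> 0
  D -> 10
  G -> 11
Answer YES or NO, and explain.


Checking each pair (does one codeword prefix another?):
  A='0' vs D='10': no prefix
  A='0' vs G='11': no prefix
  D='10' vs A='0': no prefix
  D='10' vs G='11': no prefix
  G='11' vs A='0': no prefix
  G='11' vs D='10': no prefix
No violation found over all pairs.

YES -- this is a valid prefix code. No codeword is a prefix of any other codeword.


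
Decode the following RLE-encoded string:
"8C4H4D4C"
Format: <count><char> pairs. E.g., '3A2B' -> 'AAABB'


Expanding each <count><char> pair:
  8C -> 'CCCCCCCC'
  4H -> 'HHHH'
  4D -> 'DDDD'
  4C -> 'CCCC'

Decoded = CCCCCCCCHHHHDDDDCCCC


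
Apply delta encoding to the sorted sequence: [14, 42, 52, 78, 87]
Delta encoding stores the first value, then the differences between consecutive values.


First value: 14
Deltas:
  42 - 14 = 28
  52 - 42 = 10
  78 - 52 = 26
  87 - 78 = 9


Delta encoded: [14, 28, 10, 26, 9]


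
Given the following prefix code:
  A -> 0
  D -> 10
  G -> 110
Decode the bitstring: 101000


Decoding step by step:
Bits 10 -> D
Bits 10 -> D
Bits 0 -> A
Bits 0 -> A


Decoded message: DDAA


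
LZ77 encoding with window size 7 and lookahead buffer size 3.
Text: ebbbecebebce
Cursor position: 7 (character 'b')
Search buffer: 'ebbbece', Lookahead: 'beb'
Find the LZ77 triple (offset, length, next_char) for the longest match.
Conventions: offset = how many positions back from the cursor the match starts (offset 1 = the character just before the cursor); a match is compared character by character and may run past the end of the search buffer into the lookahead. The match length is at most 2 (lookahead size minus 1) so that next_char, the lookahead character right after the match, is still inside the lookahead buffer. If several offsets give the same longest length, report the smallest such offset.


Try each offset into the search buffer:
  offset=1 (pos 6, char 'e'): match length 0
  offset=2 (pos 5, char 'c'): match length 0
  offset=3 (pos 4, char 'e'): match length 0
  offset=4 (pos 3, char 'b'): match length 2
  offset=5 (pos 2, char 'b'): match length 1
  offset=6 (pos 1, char 'b'): match length 1
  offset=7 (pos 0, char 'e'): match length 0
Longest match has length 2 at offset 4.
next_char = character at position 7 + 2 = 9 -> 'b'

Best match: offset=4, length=2 (matching 'be' starting at position 3)
LZ77 triple: (4, 2, 'b')


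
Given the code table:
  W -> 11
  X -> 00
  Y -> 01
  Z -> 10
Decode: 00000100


Decoding:
00 -> X
00 -> X
01 -> Y
00 -> X


Result: XXYX


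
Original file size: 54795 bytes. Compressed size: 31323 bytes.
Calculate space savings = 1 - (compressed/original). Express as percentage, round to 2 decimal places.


ratio = compressed/original = 31323/54795 = 0.57164
savings = 1 - ratio = 1 - 0.57164 = 0.42836
as a percentage: 0.42836 * 100 = 42.84%

Space savings = 1 - 31323/54795 = 42.84%


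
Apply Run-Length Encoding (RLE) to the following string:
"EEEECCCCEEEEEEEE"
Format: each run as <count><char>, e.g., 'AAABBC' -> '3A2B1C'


Scanning runs left to right:
  i=0: run of 'E' x 4 -> '4E'
  i=4: run of 'C' x 4 -> '4C'
  i=8: run of 'E' x 8 -> '8E'

RLE = 4E4C8E


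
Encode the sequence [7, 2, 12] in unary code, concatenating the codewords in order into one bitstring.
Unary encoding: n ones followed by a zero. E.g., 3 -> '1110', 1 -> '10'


Encode each number as n ones followed by a terminating 0:
  7 -> 11111110 (8 bits)
  2 -> 110 (3 bits)
  12 -> 1111111111110 (13 bits)
Total length = 8 + 3 + 13 = 24 bits.

Unary([7, 2, 12]) = 111111101101111111111110 (24 bits)


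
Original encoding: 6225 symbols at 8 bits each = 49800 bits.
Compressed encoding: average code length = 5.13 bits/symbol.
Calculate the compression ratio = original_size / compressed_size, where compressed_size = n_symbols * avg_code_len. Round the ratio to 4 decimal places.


original_size = n_symbols * orig_bits = 6225 * 8 = 49800 bits
compressed_size = n_symbols * avg_code_len = 6225 * 5.13 = 31934.25 bits
ratio = original_size / compressed_size = 49800 / 31934.25 = 1.5595

Compression ratio = 1.5595


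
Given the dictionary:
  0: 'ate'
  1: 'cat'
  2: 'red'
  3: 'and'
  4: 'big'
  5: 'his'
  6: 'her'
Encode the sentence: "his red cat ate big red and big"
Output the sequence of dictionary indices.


Look up each word in the dictionary:
  'his' -> 5
  'red' -> 2
  'cat' -> 1
  'ate' -> 0
  'big' -> 4
  'red' -> 2
  'and' -> 3
  'big' -> 4

Encoded: [5, 2, 1, 0, 4, 2, 3, 4]


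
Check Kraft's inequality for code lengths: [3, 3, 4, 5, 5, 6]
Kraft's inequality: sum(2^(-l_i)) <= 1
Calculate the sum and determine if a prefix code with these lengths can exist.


Sum = 2^(-3) + 2^(-3) + 2^(-4) + 2^(-5) + 2^(-5) + 2^(-6)
    = 0.125 + 0.125 + 0.0625 + 0.03125 + 0.03125 + 0.015625
    = 25/64 = 0.390625
Since 0.390625 <= 1, Kraft's inequality IS satisfied.
A prefix code with these lengths CAN exist.

Kraft sum = 0.390625. Satisfied.


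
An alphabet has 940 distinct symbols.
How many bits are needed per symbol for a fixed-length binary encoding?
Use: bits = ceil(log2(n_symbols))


log2(940) = 9.8765
Bracket: 2^9 = 512 < 940 <= 2^10 = 1024
So ceil(log2(940)) = 10

bits = ceil(log2(940)) = ceil(9.8765) = 10 bits


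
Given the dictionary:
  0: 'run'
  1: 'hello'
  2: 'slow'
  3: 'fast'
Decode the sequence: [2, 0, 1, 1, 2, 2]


Look up each index in the dictionary:
  2 -> 'slow'
  0 -> 'run'
  1 -> 'hello'
  1 -> 'hello'
  2 -> 'slow'
  2 -> 'slow'

Decoded: "slow run hello hello slow slow"


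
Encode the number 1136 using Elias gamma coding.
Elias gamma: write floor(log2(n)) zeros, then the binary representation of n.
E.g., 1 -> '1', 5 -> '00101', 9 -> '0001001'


num_bits = floor(log2(1136)) + 1 = 11
leading_zeros = num_bits - 1 = 10
binary(1136) = 10001110000

Elias gamma(1136) = '0000000000' + '10001110000' = 000000000010001110000 (21 bits)


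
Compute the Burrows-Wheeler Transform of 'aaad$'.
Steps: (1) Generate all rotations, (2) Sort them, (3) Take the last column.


Rotations (sorted):
  0: $aaad -> last char: d
  1: aaad$ -> last char: $
  2: aad$a -> last char: a
  3: ad$aa -> last char: a
  4: d$aaa -> last char: a


BWT = d$aaa


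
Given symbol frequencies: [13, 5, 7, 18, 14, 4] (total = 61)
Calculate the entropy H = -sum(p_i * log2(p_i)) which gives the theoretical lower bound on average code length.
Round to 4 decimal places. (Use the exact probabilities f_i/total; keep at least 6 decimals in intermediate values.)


Per-symbol terms -p_i * log2(p_i) with p_i = f_i/61:
  p = 13/61 = 0.213115: log2(p) = -2.230298, -p*log2(p) = 0.475309
  p = 5/61 = 0.081967: log2(p) = -3.608809, -p*log2(p) = 0.295804
  p = 7/61 = 0.114754: log2(p) = -3.123382, -p*log2(p) = 0.358421
  p = 18/61 = 0.295082: log2(p) = -1.760812, -p*log2(p) = 0.519584
  p = 14/61 = 0.229508: log2(p) = -2.123382, -p*log2(p) = 0.487334
  p = 4/61 = 0.065574: log2(p) = -3.930737, -p*log2(p) = 0.257753
H = 0.475309 + 0.295804 + 0.358421 + 0.519584 + 0.487334 + 0.257753 = 2.394205

H = 2.3942 bits/symbol


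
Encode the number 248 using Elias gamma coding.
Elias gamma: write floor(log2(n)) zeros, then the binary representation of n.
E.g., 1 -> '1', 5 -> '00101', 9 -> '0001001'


num_bits = floor(log2(248)) + 1 = 8
leading_zeros = num_bits - 1 = 7
binary(248) = 11111000

Elias gamma(248) = '0000000' + '11111000' = 000000011111000 (15 bits)


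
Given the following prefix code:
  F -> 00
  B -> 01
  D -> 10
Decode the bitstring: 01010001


Decoding step by step:
Bits 01 -> B
Bits 01 -> B
Bits 00 -> F
Bits 01 -> B


Decoded message: BBFB


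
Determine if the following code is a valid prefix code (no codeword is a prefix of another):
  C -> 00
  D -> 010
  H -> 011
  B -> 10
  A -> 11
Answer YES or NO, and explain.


Checking each pair (does one codeword prefix another?):
  C='00' vs D='010': no prefix
  C='00' vs H='011': no prefix
  C='00' vs B='10': no prefix
  C='00' vs A='11': no prefix
  D='010' vs C='00': no prefix
  D='010' vs H='011': no prefix
  D='010' vs B='10': no prefix
  D='010' vs A='11': no prefix
  H='011' vs C='00': no prefix
  H='011' vs D='010': no prefix
  H='011' vs B='10': no prefix
  H='011' vs A='11': no prefix
  B='10' vs C='00': no prefix
  B='10' vs D='010': no prefix
  B='10' vs H='011': no prefix
  B='10' vs A='11': no prefix
  A='11' vs C='00': no prefix
  A='11' vs D='010': no prefix
  A='11' vs H='011': no prefix
  A='11' vs B='10': no prefix
No violation found over all pairs.

YES -- this is a valid prefix code. No codeword is a prefix of any other codeword.


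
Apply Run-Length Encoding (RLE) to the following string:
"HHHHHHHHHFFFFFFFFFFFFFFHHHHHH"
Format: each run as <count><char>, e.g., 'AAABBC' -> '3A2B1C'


Scanning runs left to right:
  i=0: run of 'H' x 9 -> '9H'
  i=9: run of 'F' x 14 -> '14F'
  i=23: run of 'H' x 6 -> '6H'

RLE = 9H14F6H


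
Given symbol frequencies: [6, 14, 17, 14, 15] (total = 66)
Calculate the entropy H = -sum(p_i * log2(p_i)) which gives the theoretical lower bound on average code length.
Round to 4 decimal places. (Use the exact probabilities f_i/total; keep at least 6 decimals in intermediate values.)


Per-symbol terms -p_i * log2(p_i) with p_i = f_i/66:
  p = 6/66 = 0.090909: log2(p) = -3.459432, -p*log2(p) = 0.314494
  p = 14/66 = 0.212121: log2(p) = -2.237039, -p*log2(p) = 0.474523
  p = 17/66 = 0.257576: log2(p) = -1.956931, -p*log2(p) = 0.504058
  p = 14/66 = 0.212121: log2(p) = -2.237039, -p*log2(p) = 0.474523
  p = 15/66 = 0.227273: log2(p) = -2.137504, -p*log2(p) = 0.485796
H = 0.314494 + 0.474523 + 0.504058 + 0.474523 + 0.485796 = 2.253394

H = 2.2534 bits/symbol


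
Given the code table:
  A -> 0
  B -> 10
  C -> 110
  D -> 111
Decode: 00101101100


Decoding:
0 -> A
0 -> A
10 -> B
110 -> C
110 -> C
0 -> A


Result: AABCCA


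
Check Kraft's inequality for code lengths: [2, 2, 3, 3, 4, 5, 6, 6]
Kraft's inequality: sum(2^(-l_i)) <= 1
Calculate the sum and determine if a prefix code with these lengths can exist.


Sum = 2^(-2) + 2^(-2) + 2^(-3) + 2^(-3) + 2^(-4) + 2^(-5) + 2^(-6) + 2^(-6)
    = 0.25 + 0.25 + 0.125 + 0.125 + 0.0625 + 0.03125 + 0.015625 + 0.015625
    = 56/64 = 0.875
Since 0.875 <= 1, Kraft's inequality IS satisfied.
A prefix code with these lengths CAN exist.

Kraft sum = 0.875. Satisfied.


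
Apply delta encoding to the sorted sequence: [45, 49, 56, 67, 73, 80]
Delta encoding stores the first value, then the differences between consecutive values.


First value: 45
Deltas:
  49 - 45 = 4
  56 - 49 = 7
  67 - 56 = 11
  73 - 67 = 6
  80 - 73 = 7


Delta encoded: [45, 4, 7, 11, 6, 7]


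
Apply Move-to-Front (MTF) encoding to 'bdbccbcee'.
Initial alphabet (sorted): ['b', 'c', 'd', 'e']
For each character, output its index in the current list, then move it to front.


MTF encoding:
'b': index 0 in ['b', 'c', 'd', 'e'] -> ['b', 'c', 'd', 'e']
'd': index 2 in ['b', 'c', 'd', 'e'] -> ['d', 'b', 'c', 'e']
'b': index 1 in ['d', 'b', 'c', 'e'] -> ['b', 'd', 'c', 'e']
'c': index 2 in ['b', 'd', 'c', 'e'] -> ['c', 'b', 'd', 'e']
'c': index 0 in ['c', 'b', 'd', 'e'] -> ['c', 'b', 'd', 'e']
'b': index 1 in ['c', 'b', 'd', 'e'] -> ['b', 'c', 'd', 'e']
'c': index 1 in ['b', 'c', 'd', 'e'] -> ['c', 'b', 'd', 'e']
'e': index 3 in ['c', 'b', 'd', 'e'] -> ['e', 'c', 'b', 'd']
'e': index 0 in ['e', 'c', 'b', 'd'] -> ['e', 'c', 'b', 'd']


Output: [0, 2, 1, 2, 0, 1, 1, 3, 0]


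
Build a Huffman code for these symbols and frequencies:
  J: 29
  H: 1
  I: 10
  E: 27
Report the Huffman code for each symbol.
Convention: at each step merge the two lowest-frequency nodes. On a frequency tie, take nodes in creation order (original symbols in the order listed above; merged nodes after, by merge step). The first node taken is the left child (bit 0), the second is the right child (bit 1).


Huffman tree construction:
Step 1: Merge H(1) + I(10) = 11
Step 2: Merge (H+I)(11) + E(27) = 38
Step 3: Merge J(29) + ((H+I)+E)(38) = 67
Read each symbol's code off the tree from the root (left child = 0, right child = 1).

Codes:
  J: 0 (length 1)
  H: 100 (length 3)
  I: 101 (length 3)
  E: 11 (length 2)
Average code length: 116/67 = 1.7313 bits/symbol


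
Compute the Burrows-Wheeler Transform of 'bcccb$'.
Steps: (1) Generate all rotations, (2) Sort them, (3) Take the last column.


Rotations (sorted):
  0: $bcccb -> last char: b
  1: b$bccc -> last char: c
  2: bcccb$ -> last char: $
  3: cb$bcc -> last char: c
  4: ccb$bc -> last char: c
  5: cccb$b -> last char: b


BWT = bc$ccb


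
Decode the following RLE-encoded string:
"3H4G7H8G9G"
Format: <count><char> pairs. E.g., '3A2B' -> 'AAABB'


Expanding each <count><char> pair:
  3H -> 'HHH'
  4G -> 'GGGG'
  7H -> 'HHHHHHH'
  8G -> 'GGGGGGGG'
  9G -> 'GGGGGGGGG'

Decoded = HHHGGGGHHHHHHHGGGGGGGGGGGGGGGGG


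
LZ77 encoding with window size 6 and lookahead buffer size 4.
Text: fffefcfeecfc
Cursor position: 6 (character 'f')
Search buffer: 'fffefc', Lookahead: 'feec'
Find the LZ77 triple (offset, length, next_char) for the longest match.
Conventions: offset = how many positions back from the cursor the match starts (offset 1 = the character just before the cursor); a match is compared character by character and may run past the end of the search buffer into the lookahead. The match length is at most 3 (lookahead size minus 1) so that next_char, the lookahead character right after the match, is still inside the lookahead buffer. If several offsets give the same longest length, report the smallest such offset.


Try each offset into the search buffer:
  offset=1 (pos 5, char 'c'): match length 0
  offset=2 (pos 4, char 'f'): match length 1
  offset=3 (pos 3, char 'e'): match length 0
  offset=4 (pos 2, char 'f'): match length 2
  offset=5 (pos 1, char 'f'): match length 1
  offset=6 (pos 0, char 'f'): match length 1
Longest match has length 2 at offset 4.
next_char = character at position 6 + 2 = 8 -> 'e'

Best match: offset=4, length=2 (matching 'fe' starting at position 2)
LZ77 triple: (4, 2, 'e')


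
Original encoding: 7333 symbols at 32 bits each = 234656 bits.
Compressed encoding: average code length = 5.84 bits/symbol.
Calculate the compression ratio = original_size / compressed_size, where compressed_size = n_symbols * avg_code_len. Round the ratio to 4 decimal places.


original_size = n_symbols * orig_bits = 7333 * 32 = 234656 bits
compressed_size = n_symbols * avg_code_len = 7333 * 5.84 = 42824.72 bits
ratio = original_size / compressed_size = 234656 / 42824.72 = 5.4795

Compression ratio = 5.4795


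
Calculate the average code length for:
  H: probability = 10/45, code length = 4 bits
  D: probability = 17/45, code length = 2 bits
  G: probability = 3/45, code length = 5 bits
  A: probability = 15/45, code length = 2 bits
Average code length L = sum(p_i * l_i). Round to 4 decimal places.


Weighted contributions p_i * l_i:
  H: (10/45) * 4 = 40/45
  D: (17/45) * 2 = 34/45
  G: (3/45) * 5 = 15/45
  A: (15/45) * 2 = 30/45
Sum = (40 + 34 + 15 + 30)/45 = 119/45

L = 119/45 = 2.6444 bits/symbol


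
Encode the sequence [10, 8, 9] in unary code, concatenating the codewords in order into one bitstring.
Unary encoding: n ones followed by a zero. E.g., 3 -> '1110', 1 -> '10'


Encode each number as n ones followed by a terminating 0:
  10 -> 11111111110 (11 bits)
  8 -> 111111110 (9 bits)
  9 -> 1111111110 (10 bits)
Total length = 11 + 9 + 10 = 30 bits.

Unary([10, 8, 9]) = 111111111101111111101111111110 (30 bits)


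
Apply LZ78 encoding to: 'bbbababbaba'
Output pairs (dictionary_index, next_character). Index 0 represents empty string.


LZ78 encoding steps:
Dictionary: {0: ''}
Step 1: w='' (idx 0), next='b' -> output (0, 'b'), add 'b' as idx 1
Step 2: w='b' (idx 1), next='b' -> output (1, 'b'), add 'bb' as idx 2
Step 3: w='' (idx 0), next='a' -> output (0, 'a'), add 'a' as idx 3
Step 4: w='b' (idx 1), next='a' -> output (1, 'a'), add 'ba' as idx 4
Step 5: w='bb' (idx 2), next='a' -> output (2, 'a'), add 'bba' as idx 5
Step 6: w='ba' (idx 4), end of input -> output (4, '')


Encoded: [(0, 'b'), (1, 'b'), (0, 'a'), (1, 'a'), (2, 'a'), (4, '')]


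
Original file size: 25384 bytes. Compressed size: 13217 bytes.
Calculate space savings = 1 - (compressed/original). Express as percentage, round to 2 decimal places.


ratio = compressed/original = 13217/25384 = 0.520682
savings = 1 - ratio = 1 - 0.520682 = 0.479318
as a percentage: 0.479318 * 100 = 47.93%

Space savings = 1 - 13217/25384 = 47.93%


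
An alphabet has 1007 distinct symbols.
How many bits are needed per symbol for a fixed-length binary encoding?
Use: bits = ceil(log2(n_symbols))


log2(1007) = 9.9758
Bracket: 2^9 = 512 < 1007 <= 2^10 = 1024
So ceil(log2(1007)) = 10

bits = ceil(log2(1007)) = ceil(9.9758) = 10 bits


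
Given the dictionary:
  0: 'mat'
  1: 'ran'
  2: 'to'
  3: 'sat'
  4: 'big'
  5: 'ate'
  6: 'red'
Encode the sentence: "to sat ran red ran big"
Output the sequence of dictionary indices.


Look up each word in the dictionary:
  'to' -> 2
  'sat' -> 3
  'ran' -> 1
  'red' -> 6
  'ran' -> 1
  'big' -> 4

Encoded: [2, 3, 1, 6, 1, 4]


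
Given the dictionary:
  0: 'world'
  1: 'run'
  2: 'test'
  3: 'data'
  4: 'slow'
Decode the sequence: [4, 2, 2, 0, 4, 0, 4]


Look up each index in the dictionary:
  4 -> 'slow'
  2 -> 'test'
  2 -> 'test'
  0 -> 'world'
  4 -> 'slow'
  0 -> 'world'
  4 -> 'slow'

Decoded: "slow test test world slow world slow"


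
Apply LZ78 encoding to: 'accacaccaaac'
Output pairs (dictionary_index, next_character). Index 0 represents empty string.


LZ78 encoding steps:
Dictionary: {0: ''}
Step 1: w='' (idx 0), next='a' -> output (0, 'a'), add 'a' as idx 1
Step 2: w='' (idx 0), next='c' -> output (0, 'c'), add 'c' as idx 2
Step 3: w='c' (idx 2), next='a' -> output (2, 'a'), add 'ca' as idx 3
Step 4: w='ca' (idx 3), next='c' -> output (3, 'c'), add 'cac' as idx 4
Step 5: w='ca' (idx 3), next='a' -> output (3, 'a'), add 'caa' as idx 5
Step 6: w='a' (idx 1), next='c' -> output (1, 'c'), add 'ac' as idx 6


Encoded: [(0, 'a'), (0, 'c'), (2, 'a'), (3, 'c'), (3, 'a'), (1, 'c')]


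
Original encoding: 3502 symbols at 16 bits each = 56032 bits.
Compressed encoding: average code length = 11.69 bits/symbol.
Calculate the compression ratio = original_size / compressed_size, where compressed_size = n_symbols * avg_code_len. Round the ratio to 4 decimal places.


original_size = n_symbols * orig_bits = 3502 * 16 = 56032 bits
compressed_size = n_symbols * avg_code_len = 3502 * 11.69 = 40938.38 bits
ratio = original_size / compressed_size = 56032 / 40938.38 = 1.3687

Compression ratio = 1.3687


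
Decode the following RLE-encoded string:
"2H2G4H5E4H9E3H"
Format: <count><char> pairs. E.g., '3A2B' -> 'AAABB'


Expanding each <count><char> pair:
  2H -> 'HH'
  2G -> 'GG'
  4H -> 'HHHH'
  5E -> 'EEEEE'
  4H -> 'HHHH'
  9E -> 'EEEEEEEEE'
  3H -> 'HHH'

Decoded = HHGGHHHHEEEEEHHHHEEEEEEEEEHHH


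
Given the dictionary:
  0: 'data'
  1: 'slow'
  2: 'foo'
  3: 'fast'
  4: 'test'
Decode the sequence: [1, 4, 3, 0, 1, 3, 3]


Look up each index in the dictionary:
  1 -> 'slow'
  4 -> 'test'
  3 -> 'fast'
  0 -> 'data'
  1 -> 'slow'
  3 -> 'fast'
  3 -> 'fast'

Decoded: "slow test fast data slow fast fast"


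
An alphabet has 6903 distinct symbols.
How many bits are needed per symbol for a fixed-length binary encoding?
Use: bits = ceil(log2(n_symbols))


log2(6903) = 12.753
Bracket: 2^12 = 4096 < 6903 <= 2^13 = 8192
So ceil(log2(6903)) = 13

bits = ceil(log2(6903)) = ceil(12.753) = 13 bits


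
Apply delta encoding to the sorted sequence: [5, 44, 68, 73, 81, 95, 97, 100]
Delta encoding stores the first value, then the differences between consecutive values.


First value: 5
Deltas:
  44 - 5 = 39
  68 - 44 = 24
  73 - 68 = 5
  81 - 73 = 8
  95 - 81 = 14
  97 - 95 = 2
  100 - 97 = 3


Delta encoded: [5, 39, 24, 5, 8, 14, 2, 3]


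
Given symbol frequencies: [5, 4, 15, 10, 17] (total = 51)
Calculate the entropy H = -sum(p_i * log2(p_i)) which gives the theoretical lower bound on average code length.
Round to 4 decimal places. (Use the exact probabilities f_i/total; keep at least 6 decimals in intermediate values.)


Per-symbol terms -p_i * log2(p_i) with p_i = f_i/51:
  p = 5/51 = 0.098039: log2(p) = -3.350497, -p*log2(p) = 0.328480
  p = 4/51 = 0.078431: log2(p) = -3.672425, -p*log2(p) = 0.288033
  p = 15/51 = 0.294118: log2(p) = -1.765535, -p*log2(p) = 0.519275
  p = 10/51 = 0.196078: log2(p) = -2.350497, -p*log2(p) = 0.460882
  p = 17/51 = 0.333333: log2(p) = -1.584963, -p*log2(p) = 0.528321
H = 0.328480 + 0.288033 + 0.519275 + 0.460882 + 0.528321 = 2.124991

H = 2.125 bits/symbol


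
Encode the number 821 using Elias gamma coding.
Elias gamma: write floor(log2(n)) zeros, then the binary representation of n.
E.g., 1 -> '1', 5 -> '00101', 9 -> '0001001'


num_bits = floor(log2(821)) + 1 = 10
leading_zeros = num_bits - 1 = 9
binary(821) = 1100110101

Elias gamma(821) = '000000000' + '1100110101' = 0000000001100110101 (19 bits)


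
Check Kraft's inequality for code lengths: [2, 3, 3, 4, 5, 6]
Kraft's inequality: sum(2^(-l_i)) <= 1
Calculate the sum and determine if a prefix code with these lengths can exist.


Sum = 2^(-2) + 2^(-3) + 2^(-3) + 2^(-4) + 2^(-5) + 2^(-6)
    = 0.25 + 0.125 + 0.125 + 0.0625 + 0.03125 + 0.015625
    = 39/64 = 0.609375
Since 0.609375 <= 1, Kraft's inequality IS satisfied.
A prefix code with these lengths CAN exist.

Kraft sum = 0.609375. Satisfied.


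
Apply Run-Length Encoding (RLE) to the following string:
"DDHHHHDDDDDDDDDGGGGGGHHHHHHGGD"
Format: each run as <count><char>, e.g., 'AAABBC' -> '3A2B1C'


Scanning runs left to right:
  i=0: run of 'D' x 2 -> '2D'
  i=2: run of 'H' x 4 -> '4H'
  i=6: run of 'D' x 9 -> '9D'
  i=15: run of 'G' x 6 -> '6G'
  i=21: run of 'H' x 6 -> '6H'
  i=27: run of 'G' x 2 -> '2G'
  i=29: run of 'D' x 1 -> '1D'

RLE = 2D4H9D6G6H2G1D


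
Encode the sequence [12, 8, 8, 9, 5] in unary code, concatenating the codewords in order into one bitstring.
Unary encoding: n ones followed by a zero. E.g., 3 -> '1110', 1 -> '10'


Encode each number as n ones followed by a terminating 0:
  12 -> 1111111111110 (13 bits)
  8 -> 111111110 (9 bits)
  8 -> 111111110 (9 bits)
  9 -> 1111111110 (10 bits)
  5 -> 111110 (6 bits)
Total length = 13 + 9 + 9 + 10 + 6 = 47 bits.

Unary([12, 8, 8, 9, 5]) = 11111111111101111111101111111101111111110111110 (47 bits)


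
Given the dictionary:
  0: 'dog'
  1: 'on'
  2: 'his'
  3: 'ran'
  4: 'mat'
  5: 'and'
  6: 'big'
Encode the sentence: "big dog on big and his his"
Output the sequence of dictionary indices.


Look up each word in the dictionary:
  'big' -> 6
  'dog' -> 0
  'on' -> 1
  'big' -> 6
  'and' -> 5
  'his' -> 2
  'his' -> 2

Encoded: [6, 0, 1, 6, 5, 2, 2]


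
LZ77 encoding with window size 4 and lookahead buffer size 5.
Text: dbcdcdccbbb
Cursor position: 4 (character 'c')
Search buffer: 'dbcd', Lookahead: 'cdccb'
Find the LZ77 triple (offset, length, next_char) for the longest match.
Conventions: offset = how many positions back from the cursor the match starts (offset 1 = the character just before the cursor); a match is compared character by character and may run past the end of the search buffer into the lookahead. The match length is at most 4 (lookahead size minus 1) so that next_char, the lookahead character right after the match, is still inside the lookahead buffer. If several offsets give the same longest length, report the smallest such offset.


Try each offset into the search buffer:
  offset=1 (pos 3, char 'd'): match length 0
  offset=2 (pos 2, char 'c'): match length 3
  offset=3 (pos 1, char 'b'): match length 0
  offset=4 (pos 0, char 'd'): match length 0
Longest match has length 3 at offset 2.
next_char = character at position 4 + 3 = 7 -> 'c'

Best match: offset=2, length=3 (matching 'cdc' starting at position 2)
LZ77 triple: (2, 3, 'c')


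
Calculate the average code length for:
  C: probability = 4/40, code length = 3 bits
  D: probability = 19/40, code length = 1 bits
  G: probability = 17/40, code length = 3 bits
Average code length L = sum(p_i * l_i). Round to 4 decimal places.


Weighted contributions p_i * l_i:
  C: (4/40) * 3 = 12/40
  D: (19/40) * 1 = 19/40
  G: (17/40) * 3 = 51/40
Sum = (12 + 19 + 51)/40 = 82/40

L = 82/40 = 2.0500 bits/symbol


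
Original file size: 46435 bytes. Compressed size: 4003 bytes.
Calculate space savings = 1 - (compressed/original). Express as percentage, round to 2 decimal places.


ratio = compressed/original = 4003/46435 = 0.086207
savings = 1 - ratio = 1 - 0.086207 = 0.913793
as a percentage: 0.913793 * 100 = 91.38%

Space savings = 1 - 4003/46435 = 91.38%


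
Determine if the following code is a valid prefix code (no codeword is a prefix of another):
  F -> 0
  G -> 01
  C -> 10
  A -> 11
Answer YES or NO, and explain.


Checking each pair (does one codeword prefix another?):
  F='0' vs G='01': prefix -- VIOLATION

NO -- this is NOT a valid prefix code. F (0) is a prefix of G (01).


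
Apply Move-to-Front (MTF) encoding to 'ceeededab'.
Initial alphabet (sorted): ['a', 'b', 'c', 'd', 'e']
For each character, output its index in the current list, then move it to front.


MTF encoding:
'c': index 2 in ['a', 'b', 'c', 'd', 'e'] -> ['c', 'a', 'b', 'd', 'e']
'e': index 4 in ['c', 'a', 'b', 'd', 'e'] -> ['e', 'c', 'a', 'b', 'd']
'e': index 0 in ['e', 'c', 'a', 'b', 'd'] -> ['e', 'c', 'a', 'b', 'd']
'e': index 0 in ['e', 'c', 'a', 'b', 'd'] -> ['e', 'c', 'a', 'b', 'd']
'd': index 4 in ['e', 'c', 'a', 'b', 'd'] -> ['d', 'e', 'c', 'a', 'b']
'e': index 1 in ['d', 'e', 'c', 'a', 'b'] -> ['e', 'd', 'c', 'a', 'b']
'd': index 1 in ['e', 'd', 'c', 'a', 'b'] -> ['d', 'e', 'c', 'a', 'b']
'a': index 3 in ['d', 'e', 'c', 'a', 'b'] -> ['a', 'd', 'e', 'c', 'b']
'b': index 4 in ['a', 'd', 'e', 'c', 'b'] -> ['b', 'a', 'd', 'e', 'c']


Output: [2, 4, 0, 0, 4, 1, 1, 3, 4]


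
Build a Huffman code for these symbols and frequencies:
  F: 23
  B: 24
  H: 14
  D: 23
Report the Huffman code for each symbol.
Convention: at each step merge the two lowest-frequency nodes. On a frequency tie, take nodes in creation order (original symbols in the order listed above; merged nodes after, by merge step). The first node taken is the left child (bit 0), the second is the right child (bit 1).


Huffman tree construction:
Step 1: Merge H(14) + F(23) = 37
Step 2: Merge D(23) + B(24) = 47
Step 3: Merge (H+F)(37) + (D+B)(47) = 84
Read each symbol's code off the tree from the root (left child = 0, right child = 1).

Codes:
  F: 01 (length 2)
  B: 11 (length 2)
  H: 00 (length 2)
  D: 10 (length 2)
Average code length: 168/84 = 2.0000 bits/symbol


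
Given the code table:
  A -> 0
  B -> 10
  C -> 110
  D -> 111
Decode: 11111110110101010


Decoding:
111 -> D
111 -> D
10 -> B
110 -> C
10 -> B
10 -> B
10 -> B


Result: DDBCBBB


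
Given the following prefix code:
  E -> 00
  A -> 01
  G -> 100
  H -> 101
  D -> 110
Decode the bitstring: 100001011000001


Decoding step by step:
Bits 100 -> G
Bits 00 -> E
Bits 101 -> H
Bits 100 -> G
Bits 00 -> E
Bits 01 -> A


Decoded message: GEHGEA


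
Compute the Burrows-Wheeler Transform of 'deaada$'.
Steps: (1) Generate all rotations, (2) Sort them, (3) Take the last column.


Rotations (sorted):
  0: $deaada -> last char: a
  1: a$deaad -> last char: d
  2: aada$de -> last char: e
  3: ada$dea -> last char: a
  4: da$deaa -> last char: a
  5: deaada$ -> last char: $
  6: eaada$d -> last char: d


BWT = adeaa$d


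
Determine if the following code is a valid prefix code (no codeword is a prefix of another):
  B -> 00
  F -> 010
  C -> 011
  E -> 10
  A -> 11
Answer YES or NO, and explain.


Checking each pair (does one codeword prefix another?):
  B='00' vs F='010': no prefix
  B='00' vs C='011': no prefix
  B='00' vs E='10': no prefix
  B='00' vs A='11': no prefix
  F='010' vs B='00': no prefix
  F='010' vs C='011': no prefix
  F='010' vs E='10': no prefix
  F='010' vs A='11': no prefix
  C='011' vs B='00': no prefix
  C='011' vs F='010': no prefix
  C='011' vs E='10': no prefix
  C='011' vs A='11': no prefix
  E='10' vs B='00': no prefix
  E='10' vs F='010': no prefix
  E='10' vs C='011': no prefix
  E='10' vs A='11': no prefix
  A='11' vs B='00': no prefix
  A='11' vs F='010': no prefix
  A='11' vs C='011': no prefix
  A='11' vs E='10': no prefix
No violation found over all pairs.

YES -- this is a valid prefix code. No codeword is a prefix of any other codeword.


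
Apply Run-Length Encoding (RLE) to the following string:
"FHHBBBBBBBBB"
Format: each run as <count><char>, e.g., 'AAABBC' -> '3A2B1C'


Scanning runs left to right:
  i=0: run of 'F' x 1 -> '1F'
  i=1: run of 'H' x 2 -> '2H'
  i=3: run of 'B' x 9 -> '9B'

RLE = 1F2H9B


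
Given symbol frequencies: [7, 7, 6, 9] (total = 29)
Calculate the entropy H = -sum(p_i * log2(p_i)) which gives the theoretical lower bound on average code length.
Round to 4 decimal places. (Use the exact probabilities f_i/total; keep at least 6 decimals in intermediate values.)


Per-symbol terms -p_i * log2(p_i) with p_i = f_i/29:
  p = 7/29 = 0.241379: log2(p) = -2.050626, -p*log2(p) = 0.494979
  p = 7/29 = 0.241379: log2(p) = -2.050626, -p*log2(p) = 0.494979
  p = 6/29 = 0.206897: log2(p) = -2.273018, -p*log2(p) = 0.470280
  p = 9/29 = 0.310345: log2(p) = -1.688056, -p*log2(p) = 0.523879
H = 0.494979 + 0.494979 + 0.470280 + 0.523879 = 1.984117

H = 1.9841 bits/symbol


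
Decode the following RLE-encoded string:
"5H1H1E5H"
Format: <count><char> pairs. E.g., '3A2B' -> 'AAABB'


Expanding each <count><char> pair:
  5H -> 'HHHHH'
  1H -> 'H'
  1E -> 'E'
  5H -> 'HHHHH'

Decoded = HHHHHHEHHHHH


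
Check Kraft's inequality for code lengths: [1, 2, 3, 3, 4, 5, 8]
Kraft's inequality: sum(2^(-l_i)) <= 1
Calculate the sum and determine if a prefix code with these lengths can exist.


Sum = 2^(-1) + 2^(-2) + 2^(-3) + 2^(-3) + 2^(-4) + 2^(-5) + 2^(-8)
    = 0.5 + 0.25 + 0.125 + 0.125 + 0.0625 + 0.03125 + 0.00390625
    = 281/256 = 1.09765625
Since 1.09765625 > 1, Kraft's inequality is NOT satisfied.
A prefix code with these lengths CANNOT exist.

Kraft sum = 1.09765625. Not satisfied.


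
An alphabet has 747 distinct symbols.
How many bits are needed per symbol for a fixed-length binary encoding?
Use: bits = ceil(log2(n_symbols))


log2(747) = 9.545
Bracket: 2^9 = 512 < 747 <= 2^10 = 1024
So ceil(log2(747)) = 10

bits = ceil(log2(747)) = ceil(9.545) = 10 bits


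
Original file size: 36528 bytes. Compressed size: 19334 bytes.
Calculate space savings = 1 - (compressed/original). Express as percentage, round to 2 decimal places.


ratio = compressed/original = 19334/36528 = 0.529293
savings = 1 - ratio = 1 - 0.529293 = 0.470707
as a percentage: 0.470707 * 100 = 47.07%

Space savings = 1 - 19334/36528 = 47.07%


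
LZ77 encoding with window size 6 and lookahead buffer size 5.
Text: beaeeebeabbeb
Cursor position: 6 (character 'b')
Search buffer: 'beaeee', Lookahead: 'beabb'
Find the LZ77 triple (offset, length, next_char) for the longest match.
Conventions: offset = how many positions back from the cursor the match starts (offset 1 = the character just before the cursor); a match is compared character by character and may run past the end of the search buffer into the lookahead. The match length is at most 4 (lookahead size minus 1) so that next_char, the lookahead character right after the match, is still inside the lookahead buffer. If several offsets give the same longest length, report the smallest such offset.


Try each offset into the search buffer:
  offset=1 (pos 5, char 'e'): match length 0
  offset=2 (pos 4, char 'e'): match length 0
  offset=3 (pos 3, char 'e'): match length 0
  offset=4 (pos 2, char 'a'): match length 0
  offset=5 (pos 1, char 'e'): match length 0
  offset=6 (pos 0, char 'b'): match length 3
Longest match has length 3 at offset 6.
next_char = character at position 6 + 3 = 9 -> 'b'

Best match: offset=6, length=3 (matching 'bea' starting at position 0)
LZ77 triple: (6, 3, 'b')


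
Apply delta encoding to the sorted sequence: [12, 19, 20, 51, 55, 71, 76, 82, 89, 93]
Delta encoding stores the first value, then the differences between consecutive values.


First value: 12
Deltas:
  19 - 12 = 7
  20 - 19 = 1
  51 - 20 = 31
  55 - 51 = 4
  71 - 55 = 16
  76 - 71 = 5
  82 - 76 = 6
  89 - 82 = 7
  93 - 89 = 4


Delta encoded: [12, 7, 1, 31, 4, 16, 5, 6, 7, 4]


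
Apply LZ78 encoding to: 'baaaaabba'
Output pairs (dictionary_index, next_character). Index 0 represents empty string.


LZ78 encoding steps:
Dictionary: {0: ''}
Step 1: w='' (idx 0), next='b' -> output (0, 'b'), add 'b' as idx 1
Step 2: w='' (idx 0), next='a' -> output (0, 'a'), add 'a' as idx 2
Step 3: w='a' (idx 2), next='a' -> output (2, 'a'), add 'aa' as idx 3
Step 4: w='aa' (idx 3), next='b' -> output (3, 'b'), add 'aab' as idx 4
Step 5: w='b' (idx 1), next='a' -> output (1, 'a'), add 'ba' as idx 5


Encoded: [(0, 'b'), (0, 'a'), (2, 'a'), (3, 'b'), (1, 'a')]


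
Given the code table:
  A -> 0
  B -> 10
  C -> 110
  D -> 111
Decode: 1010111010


Decoding:
10 -> B
10 -> B
111 -> D
0 -> A
10 -> B


Result: BBDAB


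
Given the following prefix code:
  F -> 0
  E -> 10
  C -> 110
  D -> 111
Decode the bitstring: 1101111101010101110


Decoding step by step:
Bits 110 -> C
Bits 111 -> D
Bits 110 -> C
Bits 10 -> E
Bits 10 -> E
Bits 10 -> E
Bits 111 -> D
Bits 0 -> F


Decoded message: CDCEEEDF


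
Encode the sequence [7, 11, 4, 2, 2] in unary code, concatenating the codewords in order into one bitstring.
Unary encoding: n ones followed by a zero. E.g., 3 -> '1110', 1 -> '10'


Encode each number as n ones followed by a terminating 0:
  7 -> 11111110 (8 bits)
  11 -> 111111111110 (12 bits)
  4 -> 11110 (5 bits)
  2 -> 110 (3 bits)
  2 -> 110 (3 bits)
Total length = 8 + 12 + 5 + 3 + 3 = 31 bits.

Unary([7, 11, 4, 2, 2]) = 1111111011111111111011110110110 (31 bits)


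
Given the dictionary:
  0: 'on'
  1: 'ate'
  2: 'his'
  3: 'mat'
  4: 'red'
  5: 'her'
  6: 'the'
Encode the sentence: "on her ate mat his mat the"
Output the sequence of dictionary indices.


Look up each word in the dictionary:
  'on' -> 0
  'her' -> 5
  'ate' -> 1
  'mat' -> 3
  'his' -> 2
  'mat' -> 3
  'the' -> 6

Encoded: [0, 5, 1, 3, 2, 3, 6]


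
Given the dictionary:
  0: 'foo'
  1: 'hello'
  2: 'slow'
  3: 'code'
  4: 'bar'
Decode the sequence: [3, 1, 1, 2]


Look up each index in the dictionary:
  3 -> 'code'
  1 -> 'hello'
  1 -> 'hello'
  2 -> 'slow'

Decoded: "code hello hello slow"


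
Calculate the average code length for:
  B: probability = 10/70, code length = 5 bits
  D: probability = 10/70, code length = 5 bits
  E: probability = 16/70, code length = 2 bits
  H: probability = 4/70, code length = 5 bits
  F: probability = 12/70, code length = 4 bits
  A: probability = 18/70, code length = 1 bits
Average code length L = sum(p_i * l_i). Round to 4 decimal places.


Weighted contributions p_i * l_i:
  B: (10/70) * 5 = 50/70
  D: (10/70) * 5 = 50/70
  E: (16/70) * 2 = 32/70
  H: (4/70) * 5 = 20/70
  F: (12/70) * 4 = 48/70
  A: (18/70) * 1 = 18/70
Sum = (50 + 50 + 32 + 20 + 48 + 18)/70 = 218/70

L = 218/70 = 3.1143 bits/symbol


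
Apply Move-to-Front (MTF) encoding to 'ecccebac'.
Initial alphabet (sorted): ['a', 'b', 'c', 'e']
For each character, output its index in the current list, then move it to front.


MTF encoding:
'e': index 3 in ['a', 'b', 'c', 'e'] -> ['e', 'a', 'b', 'c']
'c': index 3 in ['e', 'a', 'b', 'c'] -> ['c', 'e', 'a', 'b']
'c': index 0 in ['c', 'e', 'a', 'b'] -> ['c', 'e', 'a', 'b']
'c': index 0 in ['c', 'e', 'a', 'b'] -> ['c', 'e', 'a', 'b']
'e': index 1 in ['c', 'e', 'a', 'b'] -> ['e', 'c', 'a', 'b']
'b': index 3 in ['e', 'c', 'a', 'b'] -> ['b', 'e', 'c', 'a']
'a': index 3 in ['b', 'e', 'c', 'a'] -> ['a', 'b', 'e', 'c']
'c': index 3 in ['a', 'b', 'e', 'c'] -> ['c', 'a', 'b', 'e']


Output: [3, 3, 0, 0, 1, 3, 3, 3]


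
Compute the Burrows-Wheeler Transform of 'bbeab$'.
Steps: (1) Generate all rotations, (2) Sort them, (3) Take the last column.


Rotations (sorted):
  0: $bbeab -> last char: b
  1: ab$bbe -> last char: e
  2: b$bbea -> last char: a
  3: bbeab$ -> last char: $
  4: beab$b -> last char: b
  5: eab$bb -> last char: b


BWT = bea$bb


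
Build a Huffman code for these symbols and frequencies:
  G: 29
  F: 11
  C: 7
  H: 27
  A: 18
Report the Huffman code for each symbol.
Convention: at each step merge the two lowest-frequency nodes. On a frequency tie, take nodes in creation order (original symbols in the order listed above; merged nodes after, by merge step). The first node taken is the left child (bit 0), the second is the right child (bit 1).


Huffman tree construction:
Step 1: Merge C(7) + F(11) = 18
Step 2: Merge A(18) + (C+F)(18) = 36
Step 3: Merge H(27) + G(29) = 56
Step 4: Merge (A+(C+F))(36) + (H+G)(56) = 92
Read each symbol's code off the tree from the root (left child = 0, right child = 1).

Codes:
  G: 11 (length 2)
  F: 011 (length 3)
  C: 010 (length 3)
  H: 10 (length 2)
  A: 00 (length 2)
Average code length: 202/92 = 2.1957 bits/symbol


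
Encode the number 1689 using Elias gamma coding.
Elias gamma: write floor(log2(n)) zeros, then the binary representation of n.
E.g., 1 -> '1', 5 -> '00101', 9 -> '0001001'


num_bits = floor(log2(1689)) + 1 = 11
leading_zeros = num_bits - 1 = 10
binary(1689) = 11010011001

Elias gamma(1689) = '0000000000' + '11010011001' = 000000000011010011001 (21 bits)


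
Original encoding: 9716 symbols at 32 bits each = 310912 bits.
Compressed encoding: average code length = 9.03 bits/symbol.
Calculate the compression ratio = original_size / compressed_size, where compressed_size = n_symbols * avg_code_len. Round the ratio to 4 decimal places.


original_size = n_symbols * orig_bits = 9716 * 32 = 310912 bits
compressed_size = n_symbols * avg_code_len = 9716 * 9.03 = 87735.48 bits
ratio = original_size / compressed_size = 310912 / 87735.48 = 3.5437

Compression ratio = 3.5437


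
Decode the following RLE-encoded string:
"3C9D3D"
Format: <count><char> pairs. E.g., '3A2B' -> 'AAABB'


Expanding each <count><char> pair:
  3C -> 'CCC'
  9D -> 'DDDDDDDDD'
  3D -> 'DDD'

Decoded = CCCDDDDDDDDDDDD


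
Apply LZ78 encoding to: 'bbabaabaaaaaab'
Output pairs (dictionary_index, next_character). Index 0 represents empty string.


LZ78 encoding steps:
Dictionary: {0: ''}
Step 1: w='' (idx 0), next='b' -> output (0, 'b'), add 'b' as idx 1
Step 2: w='b' (idx 1), next='a' -> output (1, 'a'), add 'ba' as idx 2
Step 3: w='ba' (idx 2), next='a' -> output (2, 'a'), add 'baa' as idx 3
Step 4: w='baa' (idx 3), next='a' -> output (3, 'a'), add 'baaa' as idx 4
Step 5: w='' (idx 0), next='a' -> output (0, 'a'), add 'a' as idx 5
Step 6: w='a' (idx 5), next='a' -> output (5, 'a'), add 'aa' as idx 6
Step 7: w='b' (idx 1), end of input -> output (1, '')


Encoded: [(0, 'b'), (1, 'a'), (2, 'a'), (3, 'a'), (0, 'a'), (5, 'a'), (1, '')]


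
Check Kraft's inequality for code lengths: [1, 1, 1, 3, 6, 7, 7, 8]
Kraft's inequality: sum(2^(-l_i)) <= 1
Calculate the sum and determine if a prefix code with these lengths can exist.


Sum = 2^(-1) + 2^(-1) + 2^(-1) + 2^(-3) + 2^(-6) + 2^(-7) + 2^(-7) + 2^(-8)
    = 0.5 + 0.5 + 0.5 + 0.125 + 0.015625 + 0.0078125 + 0.0078125 + 0.00390625
    = 425/256 = 1.66015625
Since 1.66015625 > 1, Kraft's inequality is NOT satisfied.
A prefix code with these lengths CANNOT exist.

Kraft sum = 1.66015625. Not satisfied.
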